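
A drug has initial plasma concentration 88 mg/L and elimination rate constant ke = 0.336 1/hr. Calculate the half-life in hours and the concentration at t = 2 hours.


t_half = ln(2) / ke = 0.693147 / 0.336 = 2.063 hr
C(t) = C0 * exp(-ke*t) = 88 * exp(-0.336*2)
C(2) = 44.94 mg/L


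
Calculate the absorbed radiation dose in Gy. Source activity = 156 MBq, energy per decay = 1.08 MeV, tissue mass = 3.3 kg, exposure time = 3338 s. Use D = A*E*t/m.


A = 156 MBq = 1.5600e+08 Bq
E = 1.08 MeV = 1.73016e-13 J
D = A*E*t/m = 1.5600e+08*1.73016e-13*3338/3.3
D = 0.0273 Gy


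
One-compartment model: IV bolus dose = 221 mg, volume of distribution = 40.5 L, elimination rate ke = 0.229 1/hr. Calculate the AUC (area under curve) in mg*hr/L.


C0 = Dose/Vd = 221/40.5 = 5.45679 mg/L
AUC = C0/ke = 5.45679/0.229
AUC = 23.83 mg*hr/L


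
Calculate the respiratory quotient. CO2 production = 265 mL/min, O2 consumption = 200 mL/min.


RQ = VCO2 / VO2
RQ = 265 / 200
RQ = 1.325


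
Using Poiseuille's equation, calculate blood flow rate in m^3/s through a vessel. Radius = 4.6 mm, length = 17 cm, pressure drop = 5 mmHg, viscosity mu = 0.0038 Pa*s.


Q = pi*r^4*dP / (8*mu*L)
r = 0.0046 m, L = 0.17 m
dP = 5 mmHg = 666.61 Pa
Q = 1.8144e-04 m^3/s


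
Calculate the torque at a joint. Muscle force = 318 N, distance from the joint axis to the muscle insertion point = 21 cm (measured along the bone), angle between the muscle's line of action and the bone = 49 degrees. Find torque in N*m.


Torque = F * d * sin(theta)   (moment arm = d*sin(theta))
d = 21 cm = 0.21 m
Torque = 318 * 0.21 * sin(49)
Torque = 50.4 N*m


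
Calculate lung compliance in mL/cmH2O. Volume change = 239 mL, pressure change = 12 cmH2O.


C = dV / dP
C = 239 / 12
C = 19.92 mL/cmH2O


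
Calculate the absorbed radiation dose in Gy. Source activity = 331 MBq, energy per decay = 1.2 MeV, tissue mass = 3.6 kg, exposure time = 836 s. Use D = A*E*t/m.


A = 331 MBq = 3.3100e+08 Bq
E = 1.2 MeV = 1.9224e-13 J
D = A*E*t/m = 3.3100e+08*1.9224e-13*836/3.6
D = 0.01478 Gy


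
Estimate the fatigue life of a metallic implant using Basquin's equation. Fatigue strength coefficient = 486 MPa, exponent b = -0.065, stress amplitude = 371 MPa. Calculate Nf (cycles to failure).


sigma_a = sigma_f' * (2Nf)^b
2Nf = (sigma_a/sigma_f')^(1/b)
2Nf = (371/486)^(1/-0.065)
2Nf = 63.684875
Nf = 31.84


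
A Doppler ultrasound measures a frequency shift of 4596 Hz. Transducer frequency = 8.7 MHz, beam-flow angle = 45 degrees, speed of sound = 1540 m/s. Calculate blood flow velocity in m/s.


v = fd * c / (2 * f0 * cos(theta))
v = 4596 * 1540 / (2 * 8.7000e+06 * cos(45))
v = 0.5753 m/s


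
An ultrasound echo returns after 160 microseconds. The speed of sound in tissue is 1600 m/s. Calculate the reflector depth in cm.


depth = c * t / 2
t = 160 us = 1.6000e-04 s
depth = 1600 * 1.6000e-04 / 2
depth = 0.128 m = 12.8 cm


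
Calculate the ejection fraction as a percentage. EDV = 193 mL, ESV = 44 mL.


SV = EDV - ESV = 193 - 44 = 149 mL
EF = SV/EDV * 100 = 149/193 * 100
EF = 77.2%


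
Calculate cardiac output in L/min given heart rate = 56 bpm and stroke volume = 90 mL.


CO = HR * SV
CO = 56 * 90 / 1000
CO = 5.04 L/min


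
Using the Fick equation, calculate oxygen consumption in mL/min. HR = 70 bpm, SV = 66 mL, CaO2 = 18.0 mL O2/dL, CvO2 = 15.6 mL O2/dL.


CO = HR*SV = 70*66/1000 = 4.62 L/min
a-v O2 diff = 18.0 - 15.6 = 2.4 mL/dL
VO2 = CO * (CaO2-CvO2) * 10 dL/L
VO2 = 4.62 * 2.4 * 10
VO2 = 110.9 mL/min


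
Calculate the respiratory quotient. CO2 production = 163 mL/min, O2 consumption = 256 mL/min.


RQ = VCO2 / VO2
RQ = 163 / 256
RQ = 0.6367


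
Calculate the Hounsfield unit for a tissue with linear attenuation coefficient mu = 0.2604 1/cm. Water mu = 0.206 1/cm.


HU = ((mu_tissue - mu_water) / mu_water) * 1000
HU = ((0.2604 - 0.206) / 0.206) * 1000
HU = 264.1


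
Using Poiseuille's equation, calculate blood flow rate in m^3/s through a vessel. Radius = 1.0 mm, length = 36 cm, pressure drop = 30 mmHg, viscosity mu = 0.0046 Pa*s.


Q = pi*r^4*dP / (8*mu*L)
r = 0.001 m, L = 0.36 m
dP = 30 mmHg = 3999.66 Pa
Q = 9.4847e-07 m^3/s


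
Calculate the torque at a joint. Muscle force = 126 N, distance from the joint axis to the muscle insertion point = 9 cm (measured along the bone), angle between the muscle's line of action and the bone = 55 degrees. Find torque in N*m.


Torque = F * d * sin(theta)   (moment arm = d*sin(theta))
d = 9 cm = 0.09 m
Torque = 126 * 0.09 * sin(55)
Torque = 9.289 N*m


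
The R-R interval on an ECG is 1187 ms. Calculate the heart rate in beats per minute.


HR = 60 / RR_interval(s)
RR = 1187 ms = 1.187 s
HR = 60 / 1.187 = 50.55 bpm


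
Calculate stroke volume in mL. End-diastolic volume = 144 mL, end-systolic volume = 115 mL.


SV = EDV - ESV
SV = 144 - 115
SV = 29 mL


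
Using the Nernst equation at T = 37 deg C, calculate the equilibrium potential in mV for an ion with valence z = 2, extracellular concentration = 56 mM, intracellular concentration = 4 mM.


E = (RT/(zF)) * ln(C_out/C_in)
T = 37 + 273.15 = 310.15 K
E = (8.314 * 310.15 / (2 * 96485)) * ln(56/4)
E = 35.26 mV


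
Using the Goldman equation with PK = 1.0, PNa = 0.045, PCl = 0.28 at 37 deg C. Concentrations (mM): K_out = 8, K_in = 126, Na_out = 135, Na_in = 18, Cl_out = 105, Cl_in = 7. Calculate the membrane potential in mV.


Vm = (RT/F)*ln((PK*Ko + PNa*Nao + PCl*Cli)/(PK*Ki + PNa*Nai + PCl*Clo))
Numer = 16.035, Denom = 156.21
Vm = -60.84 mV


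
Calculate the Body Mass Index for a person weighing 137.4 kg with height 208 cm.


BMI = weight / height^2
height = 208 cm = 2.08 m
BMI = 137.4 / 2.08^2
BMI = 31.76 kg/m^2


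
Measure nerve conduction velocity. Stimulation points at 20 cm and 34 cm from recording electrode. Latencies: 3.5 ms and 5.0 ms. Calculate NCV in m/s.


Distance = (34 - 20) / 100 = 0.14 m
dt = (5.0 - 3.5) / 1000 = 0.0015 s
NCV = dist / dt = 93.33 m/s


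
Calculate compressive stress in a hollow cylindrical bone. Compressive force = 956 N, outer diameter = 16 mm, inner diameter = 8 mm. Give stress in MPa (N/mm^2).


A = pi*(r_o^2 - r_i^2)
r_o = 8 mm, r_i = 4 mm
A = 150.796 mm^2
sigma = F/A = 956 / 150.796
sigma = 6.34 MPa


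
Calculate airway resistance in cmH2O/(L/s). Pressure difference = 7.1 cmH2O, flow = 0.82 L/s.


R = dP / flow
R = 7.1 / 0.82
R = 8.659 cmH2O/(L/s)


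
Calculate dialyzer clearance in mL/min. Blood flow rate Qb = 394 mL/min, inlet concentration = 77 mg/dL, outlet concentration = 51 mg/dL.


K = Qb * (Cb_in - Cb_out) / Cb_in
K = 394 * (77 - 51) / 77
K = 133 mL/min


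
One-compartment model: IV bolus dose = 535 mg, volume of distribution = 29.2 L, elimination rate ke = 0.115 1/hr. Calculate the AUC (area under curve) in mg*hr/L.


C0 = Dose/Vd = 535/29.2 = 18.3219 mg/L
AUC = C0/ke = 18.3219/0.115
AUC = 159.3 mg*hr/L


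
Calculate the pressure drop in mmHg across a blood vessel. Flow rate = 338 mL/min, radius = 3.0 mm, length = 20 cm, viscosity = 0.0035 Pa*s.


dP = 8*mu*L*Q / (pi*r^4)
Q = 338 mL/min = 5.63333e-06 m^3/s
dP = 123.97 Pa = 123.97 / 133.322 mmHg = 0.9299 mmHg


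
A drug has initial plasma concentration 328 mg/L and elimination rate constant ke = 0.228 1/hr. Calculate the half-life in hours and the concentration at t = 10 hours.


t_half = ln(2) / ke = 0.693147 / 0.228 = 3.04 hr
C(t) = C0 * exp(-ke*t) = 328 * exp(-0.228*10)
C(10) = 33.55 mg/L


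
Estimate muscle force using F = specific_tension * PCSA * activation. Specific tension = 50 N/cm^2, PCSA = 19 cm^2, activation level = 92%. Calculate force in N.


F = sigma * PCSA * activation
F = 50 * 19 * 0.92
F = 874 N


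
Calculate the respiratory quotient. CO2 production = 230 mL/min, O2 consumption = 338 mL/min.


RQ = VCO2 / VO2
RQ = 230 / 338
RQ = 0.6805


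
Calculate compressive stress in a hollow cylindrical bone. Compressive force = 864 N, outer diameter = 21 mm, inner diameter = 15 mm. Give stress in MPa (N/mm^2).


A = pi*(r_o^2 - r_i^2)
r_o = 10.5 mm, r_i = 7.5 mm
A = 169.646 mm^2
sigma = F/A = 864 / 169.646
sigma = 5.093 MPa


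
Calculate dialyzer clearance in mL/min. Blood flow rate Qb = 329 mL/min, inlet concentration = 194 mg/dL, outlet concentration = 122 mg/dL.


K = Qb * (Cb_in - Cb_out) / Cb_in
K = 329 * (194 - 122) / 194
K = 122.1 mL/min


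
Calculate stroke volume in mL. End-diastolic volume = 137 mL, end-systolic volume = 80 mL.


SV = EDV - ESV
SV = 137 - 80
SV = 57 mL


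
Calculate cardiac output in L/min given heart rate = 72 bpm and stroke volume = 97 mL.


CO = HR * SV
CO = 72 * 97 / 1000
CO = 6.984 L/min


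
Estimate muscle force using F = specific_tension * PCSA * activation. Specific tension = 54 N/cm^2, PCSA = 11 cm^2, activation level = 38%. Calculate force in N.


F = sigma * PCSA * activation
F = 54 * 11 * 0.38
F = 225.7 N


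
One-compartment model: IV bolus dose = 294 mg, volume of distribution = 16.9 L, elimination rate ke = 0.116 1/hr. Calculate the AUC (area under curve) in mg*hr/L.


C0 = Dose/Vd = 294/16.9 = 17.3964 mg/L
AUC = C0/ke = 17.3964/0.116
AUC = 150 mg*hr/L


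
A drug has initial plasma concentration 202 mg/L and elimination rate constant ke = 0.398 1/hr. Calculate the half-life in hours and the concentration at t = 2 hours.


t_half = ln(2) / ke = 0.693147 / 0.398 = 1.742 hr
C(t) = C0 * exp(-ke*t) = 202 * exp(-0.398*2)
C(2) = 91.13 mg/L


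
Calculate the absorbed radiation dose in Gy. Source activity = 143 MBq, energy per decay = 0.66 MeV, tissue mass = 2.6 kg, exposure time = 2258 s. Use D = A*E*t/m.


A = 143 MBq = 1.4300e+08 Bq
E = 0.66 MeV = 1.05732e-13 J
D = A*E*t/m = 1.4300e+08*1.05732e-13*2258/2.6
D = 0.01313 Gy


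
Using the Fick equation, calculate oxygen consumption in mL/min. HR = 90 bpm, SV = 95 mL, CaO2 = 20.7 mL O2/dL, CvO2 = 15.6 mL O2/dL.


CO = HR*SV = 90*95/1000 = 8.55 L/min
a-v O2 diff = 20.7 - 15.6 = 5.1 mL/dL
VO2 = CO * (CaO2-CvO2) * 10 dL/L
VO2 = 8.55 * 5.1 * 10
VO2 = 436.1 mL/min


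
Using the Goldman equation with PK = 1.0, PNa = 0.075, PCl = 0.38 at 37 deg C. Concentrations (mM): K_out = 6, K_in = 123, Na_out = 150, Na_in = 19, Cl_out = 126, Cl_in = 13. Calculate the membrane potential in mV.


Vm = (RT/F)*ln((PK*Ko + PNa*Nao + PCl*Cli)/(PK*Ki + PNa*Nai + PCl*Clo))
Numer = 22.19, Denom = 172.305
Vm = -54.78 mV


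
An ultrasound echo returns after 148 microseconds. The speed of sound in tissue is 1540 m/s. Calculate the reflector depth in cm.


depth = c * t / 2
t = 148 us = 1.4800e-04 s
depth = 1540 * 1.4800e-04 / 2
depth = 0.11396 m = 11.396 cm


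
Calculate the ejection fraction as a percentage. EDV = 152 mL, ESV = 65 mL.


SV = EDV - ESV = 152 - 65 = 87 mL
EF = SV/EDV * 100 = 87/152 * 100
EF = 57.24%


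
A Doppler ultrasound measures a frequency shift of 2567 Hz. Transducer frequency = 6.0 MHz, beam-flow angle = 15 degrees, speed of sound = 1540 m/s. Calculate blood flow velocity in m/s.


v = fd * c / (2 * f0 * cos(theta))
v = 2567 * 1540 / (2 * 6.0000e+06 * cos(15))
v = 0.3411 m/s


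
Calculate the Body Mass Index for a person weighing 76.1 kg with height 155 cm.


BMI = weight / height^2
height = 155 cm = 1.55 m
BMI = 76.1 / 1.55^2
BMI = 31.68 kg/m^2


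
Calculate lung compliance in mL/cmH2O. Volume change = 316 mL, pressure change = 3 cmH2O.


C = dV / dP
C = 316 / 3
C = 105.3 mL/cmH2O


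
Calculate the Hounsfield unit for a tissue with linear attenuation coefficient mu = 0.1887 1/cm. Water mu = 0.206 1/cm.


HU = ((mu_tissue - mu_water) / mu_water) * 1000
HU = ((0.1887 - 0.206) / 0.206) * 1000
HU = -83.98


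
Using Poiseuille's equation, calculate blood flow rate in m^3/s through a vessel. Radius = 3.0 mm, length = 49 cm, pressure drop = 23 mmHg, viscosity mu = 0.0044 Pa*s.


Q = pi*r^4*dP / (8*mu*L)
r = 0.003 m, L = 0.49 m
dP = 23 mmHg = 3066.406 Pa
Q = 4.5240e-05 m^3/s


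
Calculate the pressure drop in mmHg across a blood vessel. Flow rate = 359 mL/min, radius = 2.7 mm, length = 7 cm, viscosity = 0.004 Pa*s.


dP = 8*mu*L*Q / (pi*r^4)
Q = 359 mL/min = 5.98333e-06 m^3/s
dP = 80.2761 Pa = 80.2761 / 133.322 mmHg = 0.6021 mmHg


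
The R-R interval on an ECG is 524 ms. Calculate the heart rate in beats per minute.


HR = 60 / RR_interval(s)
RR = 524 ms = 0.524 s
HR = 60 / 0.524 = 114.5 bpm


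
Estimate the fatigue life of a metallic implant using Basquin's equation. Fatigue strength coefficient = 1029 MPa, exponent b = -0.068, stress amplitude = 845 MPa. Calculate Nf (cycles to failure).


sigma_a = sigma_f' * (2Nf)^b
2Nf = (sigma_a/sigma_f')^(1/b)
2Nf = (845/1029)^(1/-0.068)
2Nf = 18.122398
Nf = 9.061


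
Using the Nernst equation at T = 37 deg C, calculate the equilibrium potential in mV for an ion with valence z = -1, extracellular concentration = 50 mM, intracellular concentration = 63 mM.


E = (RT/(zF)) * ln(C_out/C_in)
T = 37 + 273.15 = 310.15 K
E = (8.314 * 310.15 / (-1 * 96485)) * ln(50/63)
E = 6.177 mV


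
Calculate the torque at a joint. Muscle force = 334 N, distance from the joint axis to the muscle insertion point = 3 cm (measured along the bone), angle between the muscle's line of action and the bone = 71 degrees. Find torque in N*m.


Torque = F * d * sin(theta)   (moment arm = d*sin(theta))
d = 3 cm = 0.03 m
Torque = 334 * 0.03 * sin(71)
Torque = 9.474 N*m


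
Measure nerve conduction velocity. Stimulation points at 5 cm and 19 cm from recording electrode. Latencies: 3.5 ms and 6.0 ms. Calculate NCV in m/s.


Distance = (19 - 5) / 100 = 0.14 m
dt = (6.0 - 3.5) / 1000 = 0.0025 s
NCV = dist / dt = 56 m/s


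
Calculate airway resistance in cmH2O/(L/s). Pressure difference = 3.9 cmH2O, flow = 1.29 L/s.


R = dP / flow
R = 3.9 / 1.29
R = 3.023 cmH2O/(L/s)


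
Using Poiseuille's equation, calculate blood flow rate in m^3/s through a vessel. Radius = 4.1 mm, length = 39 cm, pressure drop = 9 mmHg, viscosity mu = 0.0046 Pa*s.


Q = pi*r^4*dP / (8*mu*L)
r = 0.0041 m, L = 0.39 m
dP = 9 mmHg = 1199.898 Pa
Q = 7.4219e-05 m^3/s


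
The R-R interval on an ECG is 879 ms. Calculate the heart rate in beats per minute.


HR = 60 / RR_interval(s)
RR = 879 ms = 0.879 s
HR = 60 / 0.879 = 68.26 bpm


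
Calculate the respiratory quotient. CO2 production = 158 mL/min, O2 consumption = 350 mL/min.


RQ = VCO2 / VO2
RQ = 158 / 350
RQ = 0.4514


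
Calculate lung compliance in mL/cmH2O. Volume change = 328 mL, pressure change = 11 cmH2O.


C = dV / dP
C = 328 / 11
C = 29.82 mL/cmH2O


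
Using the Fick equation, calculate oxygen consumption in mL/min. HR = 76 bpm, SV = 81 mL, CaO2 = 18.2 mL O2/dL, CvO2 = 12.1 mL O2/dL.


CO = HR*SV = 76*81/1000 = 6.156 L/min
a-v O2 diff = 18.2 - 12.1 = 6.1 mL/dL
VO2 = CO * (CaO2-CvO2) * 10 dL/L
VO2 = 6.156 * 6.1 * 10
VO2 = 375.5 mL/min


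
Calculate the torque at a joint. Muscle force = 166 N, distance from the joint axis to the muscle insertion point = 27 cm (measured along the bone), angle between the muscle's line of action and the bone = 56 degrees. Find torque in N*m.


Torque = F * d * sin(theta)   (moment arm = d*sin(theta))
d = 27 cm = 0.27 m
Torque = 166 * 0.27 * sin(56)
Torque = 37.16 N*m


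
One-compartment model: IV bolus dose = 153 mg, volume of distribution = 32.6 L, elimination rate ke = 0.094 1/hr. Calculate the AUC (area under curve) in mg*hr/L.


C0 = Dose/Vd = 153/32.6 = 4.69325 mg/L
AUC = C0/ke = 4.69325/0.094
AUC = 49.93 mg*hr/L


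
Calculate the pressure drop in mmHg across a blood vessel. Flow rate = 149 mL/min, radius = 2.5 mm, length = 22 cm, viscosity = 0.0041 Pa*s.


dP = 8*mu*L*Q / (pi*r^4)
Q = 149 mL/min = 2.48333e-06 m^3/s
dP = 146.023 Pa = 146.023 / 133.322 mmHg = 1.095 mmHg


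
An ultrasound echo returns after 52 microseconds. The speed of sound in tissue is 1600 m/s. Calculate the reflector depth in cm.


depth = c * t / 2
t = 52 us = 5.2000e-05 s
depth = 1600 * 5.2000e-05 / 2
depth = 0.0416 m = 4.16 cm


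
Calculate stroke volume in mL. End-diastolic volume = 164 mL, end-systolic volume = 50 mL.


SV = EDV - ESV
SV = 164 - 50
SV = 114 mL


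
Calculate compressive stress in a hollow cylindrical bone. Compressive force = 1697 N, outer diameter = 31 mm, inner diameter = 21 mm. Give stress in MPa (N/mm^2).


A = pi*(r_o^2 - r_i^2)
r_o = 15.5 mm, r_i = 10.5 mm
A = 408.407 mm^2
sigma = F/A = 1697 / 408.407
sigma = 4.155 MPa


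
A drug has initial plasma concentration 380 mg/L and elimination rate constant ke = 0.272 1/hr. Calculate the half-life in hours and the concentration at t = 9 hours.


t_half = ln(2) / ke = 0.693147 / 0.272 = 2.548 hr
C(t) = C0 * exp(-ke*t) = 380 * exp(-0.272*9)
C(9) = 32.86 mg/L


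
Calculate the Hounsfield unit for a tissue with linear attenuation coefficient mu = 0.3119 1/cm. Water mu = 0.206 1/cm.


HU = ((mu_tissue - mu_water) / mu_water) * 1000
HU = ((0.3119 - 0.206) / 0.206) * 1000
HU = 514.1


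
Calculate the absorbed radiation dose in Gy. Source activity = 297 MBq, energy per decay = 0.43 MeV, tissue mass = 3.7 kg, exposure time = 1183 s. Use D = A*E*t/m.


A = 297 MBq = 2.9700e+08 Bq
E = 0.43 MeV = 6.8886e-14 J
D = A*E*t/m = 2.9700e+08*6.8886e-14*1183/3.7
D = 0.006541 Gy


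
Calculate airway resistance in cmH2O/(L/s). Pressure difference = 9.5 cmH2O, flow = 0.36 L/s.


R = dP / flow
R = 9.5 / 0.36
R = 26.39 cmH2O/(L/s)


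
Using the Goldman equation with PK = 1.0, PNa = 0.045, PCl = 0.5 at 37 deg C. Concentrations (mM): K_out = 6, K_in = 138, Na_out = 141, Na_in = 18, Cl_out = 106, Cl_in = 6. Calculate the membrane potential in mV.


Vm = (RT/F)*ln((PK*Ko + PNa*Nao + PCl*Cli)/(PK*Ki + PNa*Nai + PCl*Clo))
Numer = 15.345, Denom = 191.81
Vm = -67.5 mV


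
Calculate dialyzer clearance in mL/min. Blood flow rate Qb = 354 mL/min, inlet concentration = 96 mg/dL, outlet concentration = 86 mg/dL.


K = Qb * (Cb_in - Cb_out) / Cb_in
K = 354 * (96 - 86) / 96
K = 36.88 mL/min


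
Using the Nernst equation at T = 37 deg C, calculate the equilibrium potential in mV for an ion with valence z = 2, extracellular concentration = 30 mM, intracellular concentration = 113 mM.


E = (RT/(zF)) * ln(C_out/C_in)
T = 37 + 273.15 = 310.15 K
E = (8.314 * 310.15 / (2 * 96485)) * ln(30/113)
E = -17.72 mV


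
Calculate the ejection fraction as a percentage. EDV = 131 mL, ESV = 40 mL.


SV = EDV - ESV = 131 - 40 = 91 mL
EF = SV/EDV * 100 = 91/131 * 100
EF = 69.47%


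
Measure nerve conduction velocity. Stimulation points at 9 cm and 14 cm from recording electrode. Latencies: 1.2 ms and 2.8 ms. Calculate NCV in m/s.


Distance = (14 - 9) / 100 = 0.05 m
dt = (2.8 - 1.2) / 1000 = 0.0016 s
NCV = dist / dt = 31.25 m/s


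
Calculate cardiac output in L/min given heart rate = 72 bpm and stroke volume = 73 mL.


CO = HR * SV
CO = 72 * 73 / 1000
CO = 5.256 L/min


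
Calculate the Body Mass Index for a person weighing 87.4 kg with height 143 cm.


BMI = weight / height^2
height = 143 cm = 1.43 m
BMI = 87.4 / 1.43^2
BMI = 42.74 kg/m^2


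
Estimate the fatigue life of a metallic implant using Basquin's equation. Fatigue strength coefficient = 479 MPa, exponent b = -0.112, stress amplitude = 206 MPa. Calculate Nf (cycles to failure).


sigma_a = sigma_f' * (2Nf)^b
2Nf = (sigma_a/sigma_f')^(1/b)
2Nf = (206/479)^(1/-0.112)
2Nf = 1870.8473
Nf = 935.4


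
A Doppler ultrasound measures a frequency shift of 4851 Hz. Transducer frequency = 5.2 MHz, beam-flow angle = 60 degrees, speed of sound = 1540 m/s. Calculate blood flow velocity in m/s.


v = fd * c / (2 * f0 * cos(theta))
v = 4851 * 1540 / (2 * 5.2000e+06 * cos(60))
v = 1.437 m/s


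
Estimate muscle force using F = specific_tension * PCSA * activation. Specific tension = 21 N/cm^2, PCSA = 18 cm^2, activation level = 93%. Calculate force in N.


F = sigma * PCSA * activation
F = 21 * 18 * 0.93
F = 351.5 N


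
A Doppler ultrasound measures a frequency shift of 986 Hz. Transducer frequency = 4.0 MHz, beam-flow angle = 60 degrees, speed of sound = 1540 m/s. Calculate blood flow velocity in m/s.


v = fd * c / (2 * f0 * cos(theta))
v = 986 * 1540 / (2 * 4.0000e+06 * cos(60))
v = 0.3796 m/s


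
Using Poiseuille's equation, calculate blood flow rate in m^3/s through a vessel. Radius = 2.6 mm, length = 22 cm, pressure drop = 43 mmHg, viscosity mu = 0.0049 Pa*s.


Q = pi*r^4*dP / (8*mu*L)
r = 0.0026 m, L = 0.22 m
dP = 43 mmHg = 5732.846 Pa
Q = 9.5434e-05 m^3/s


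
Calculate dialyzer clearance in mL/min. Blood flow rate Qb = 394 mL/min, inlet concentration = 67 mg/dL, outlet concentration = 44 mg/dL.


K = Qb * (Cb_in - Cb_out) / Cb_in
K = 394 * (67 - 44) / 67
K = 135.3 mL/min


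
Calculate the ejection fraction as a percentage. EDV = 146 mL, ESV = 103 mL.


SV = EDV - ESV = 146 - 103 = 43 mL
EF = SV/EDV * 100 = 43/146 * 100
EF = 29.45%


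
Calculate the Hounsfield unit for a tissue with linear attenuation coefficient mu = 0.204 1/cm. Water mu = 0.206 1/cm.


HU = ((mu_tissue - mu_water) / mu_water) * 1000
HU = ((0.204 - 0.206) / 0.206) * 1000
HU = -9.709


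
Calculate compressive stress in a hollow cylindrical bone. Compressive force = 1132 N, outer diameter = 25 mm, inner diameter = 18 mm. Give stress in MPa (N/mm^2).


A = pi*(r_o^2 - r_i^2)
r_o = 12.5 mm, r_i = 9 mm
A = 236.405 mm^2
sigma = F/A = 1132 / 236.405
sigma = 4.788 MPa


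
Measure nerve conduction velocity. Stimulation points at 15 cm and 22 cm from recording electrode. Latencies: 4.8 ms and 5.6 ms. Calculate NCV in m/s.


Distance = (22 - 15) / 100 = 0.07 m
dt = (5.6 - 4.8) / 1000 = 8.0000e-04 s
NCV = dist / dt = 87.5 m/s


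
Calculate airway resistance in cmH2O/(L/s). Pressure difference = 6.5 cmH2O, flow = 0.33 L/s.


R = dP / flow
R = 6.5 / 0.33
R = 19.7 cmH2O/(L/s)


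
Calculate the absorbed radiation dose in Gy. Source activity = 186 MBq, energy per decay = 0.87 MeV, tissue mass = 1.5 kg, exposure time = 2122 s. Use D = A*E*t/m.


A = 186 MBq = 1.8600e+08 Bq
E = 0.87 MeV = 1.39374e-13 J
D = A*E*t/m = 1.8600e+08*1.39374e-13*2122/1.5
D = 0.03667 Gy


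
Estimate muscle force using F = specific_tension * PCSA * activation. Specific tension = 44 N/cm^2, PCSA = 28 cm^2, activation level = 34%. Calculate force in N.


F = sigma * PCSA * activation
F = 44 * 28 * 0.34
F = 418.9 N


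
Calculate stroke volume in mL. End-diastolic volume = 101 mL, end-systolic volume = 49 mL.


SV = EDV - ESV
SV = 101 - 49
SV = 52 mL


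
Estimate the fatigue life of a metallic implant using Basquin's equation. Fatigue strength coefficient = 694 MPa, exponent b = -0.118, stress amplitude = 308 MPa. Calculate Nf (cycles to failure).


sigma_a = sigma_f' * (2Nf)^b
2Nf = (sigma_a/sigma_f')^(1/b)
2Nf = (308/694)^(1/-0.118)
2Nf = 977.02279
Nf = 488.5


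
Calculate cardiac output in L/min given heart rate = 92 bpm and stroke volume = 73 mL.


CO = HR * SV
CO = 92 * 73 / 1000
CO = 6.716 L/min


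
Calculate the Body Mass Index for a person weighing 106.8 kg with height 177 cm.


BMI = weight / height^2
height = 177 cm = 1.77 m
BMI = 106.8 / 1.77^2
BMI = 34.09 kg/m^2


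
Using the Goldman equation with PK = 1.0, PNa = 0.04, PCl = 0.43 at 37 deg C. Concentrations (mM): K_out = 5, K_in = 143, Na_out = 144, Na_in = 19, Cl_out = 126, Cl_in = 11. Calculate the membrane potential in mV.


Vm = (RT/F)*ln((PK*Ko + PNa*Nao + PCl*Cli)/(PK*Ki + PNa*Nai + PCl*Clo))
Numer = 15.49, Denom = 197.94
Vm = -68.09 mV


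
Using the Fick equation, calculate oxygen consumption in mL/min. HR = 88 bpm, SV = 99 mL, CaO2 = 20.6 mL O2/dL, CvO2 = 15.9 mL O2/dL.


CO = HR*SV = 88*99/1000 = 8.712 L/min
a-v O2 diff = 20.6 - 15.9 = 4.7 mL/dL
VO2 = CO * (CaO2-CvO2) * 10 dL/L
VO2 = 8.712 * 4.7 * 10
VO2 = 409.5 mL/min


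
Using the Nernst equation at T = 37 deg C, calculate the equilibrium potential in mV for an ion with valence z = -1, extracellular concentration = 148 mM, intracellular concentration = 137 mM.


E = (RT/(zF)) * ln(C_out/C_in)
T = 37 + 273.15 = 310.15 K
E = (8.314 * 310.15 / (-1 * 96485)) * ln(148/137)
E = -2.064 mV


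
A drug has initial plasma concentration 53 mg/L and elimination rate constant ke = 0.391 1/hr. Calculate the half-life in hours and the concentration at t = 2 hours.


t_half = ln(2) / ke = 0.693147 / 0.391 = 1.773 hr
C(t) = C0 * exp(-ke*t) = 53 * exp(-0.391*2)
C(2) = 24.25 mg/L


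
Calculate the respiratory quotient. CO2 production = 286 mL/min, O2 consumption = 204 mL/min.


RQ = VCO2 / VO2
RQ = 286 / 204
RQ = 1.402


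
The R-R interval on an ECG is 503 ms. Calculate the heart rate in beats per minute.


HR = 60 / RR_interval(s)
RR = 503 ms = 0.503 s
HR = 60 / 0.503 = 119.3 bpm


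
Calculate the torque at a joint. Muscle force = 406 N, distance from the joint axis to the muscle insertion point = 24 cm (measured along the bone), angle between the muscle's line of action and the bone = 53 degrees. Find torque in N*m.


Torque = F * d * sin(theta)   (moment arm = d*sin(theta))
d = 24 cm = 0.24 m
Torque = 406 * 0.24 * sin(53)
Torque = 77.82 N*m


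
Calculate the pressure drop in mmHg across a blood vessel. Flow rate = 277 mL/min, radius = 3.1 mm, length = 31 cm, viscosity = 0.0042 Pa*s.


dP = 8*mu*L*Q / (pi*r^4)
Q = 277 mL/min = 4.61667e-06 m^3/s
dP = 165.742 Pa = 165.742 / 133.322 mmHg = 1.243 mmHg


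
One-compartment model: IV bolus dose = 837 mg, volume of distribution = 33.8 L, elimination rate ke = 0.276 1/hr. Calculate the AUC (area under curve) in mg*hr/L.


C0 = Dose/Vd = 837/33.8 = 24.7633 mg/L
AUC = C0/ke = 24.7633/0.276
AUC = 89.72 mg*hr/L


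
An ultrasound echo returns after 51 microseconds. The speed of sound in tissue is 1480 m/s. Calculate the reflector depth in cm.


depth = c * t / 2
t = 51 us = 5.1000e-05 s
depth = 1480 * 5.1000e-05 / 2
depth = 0.03774 m = 3.774 cm


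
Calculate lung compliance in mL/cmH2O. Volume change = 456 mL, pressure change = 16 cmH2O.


C = dV / dP
C = 456 / 16
C = 28.5 mL/cmH2O


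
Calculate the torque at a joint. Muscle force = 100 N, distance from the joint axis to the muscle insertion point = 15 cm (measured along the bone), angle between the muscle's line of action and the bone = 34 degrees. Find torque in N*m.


Torque = F * d * sin(theta)   (moment arm = d*sin(theta))
d = 15 cm = 0.15 m
Torque = 100 * 0.15 * sin(34)
Torque = 8.388 N*m


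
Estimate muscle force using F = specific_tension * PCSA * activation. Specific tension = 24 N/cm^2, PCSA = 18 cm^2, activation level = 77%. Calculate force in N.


F = sigma * PCSA * activation
F = 24 * 18 * 0.77
F = 332.6 N


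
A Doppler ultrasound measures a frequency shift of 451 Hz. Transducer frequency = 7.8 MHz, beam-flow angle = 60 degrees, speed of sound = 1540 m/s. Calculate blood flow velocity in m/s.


v = fd * c / (2 * f0 * cos(theta))
v = 451 * 1540 / (2 * 7.8000e+06 * cos(60))
v = 0.08904 m/s


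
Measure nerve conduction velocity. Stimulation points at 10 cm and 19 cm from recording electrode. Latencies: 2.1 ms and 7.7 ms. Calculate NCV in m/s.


Distance = (19 - 10) / 100 = 0.09 m
dt = (7.7 - 2.1) / 1000 = 0.0056 s
NCV = dist / dt = 16.07 m/s


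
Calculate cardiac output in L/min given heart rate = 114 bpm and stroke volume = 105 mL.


CO = HR * SV
CO = 114 * 105 / 1000
CO = 11.97 L/min


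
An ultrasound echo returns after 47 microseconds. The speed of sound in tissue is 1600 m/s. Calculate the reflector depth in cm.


depth = c * t / 2
t = 47 us = 4.7000e-05 s
depth = 1600 * 4.7000e-05 / 2
depth = 0.0376 m = 3.76 cm


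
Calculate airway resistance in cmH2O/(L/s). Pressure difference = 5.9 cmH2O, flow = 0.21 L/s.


R = dP / flow
R = 5.9 / 0.21
R = 28.1 cmH2O/(L/s)


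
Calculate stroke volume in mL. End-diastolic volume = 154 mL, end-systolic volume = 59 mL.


SV = EDV - ESV
SV = 154 - 59
SV = 95 mL


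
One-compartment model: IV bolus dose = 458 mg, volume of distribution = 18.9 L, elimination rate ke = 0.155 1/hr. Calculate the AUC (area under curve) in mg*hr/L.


C0 = Dose/Vd = 458/18.9 = 24.2328 mg/L
AUC = C0/ke = 24.2328/0.155
AUC = 156.3 mg*hr/L


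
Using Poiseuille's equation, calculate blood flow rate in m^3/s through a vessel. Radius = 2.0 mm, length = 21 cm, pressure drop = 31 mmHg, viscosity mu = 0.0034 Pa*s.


Q = pi*r^4*dP / (8*mu*L)
r = 0.002 m, L = 0.21 m
dP = 31 mmHg = 4132.982 Pa
Q = 3.6370e-05 m^3/s


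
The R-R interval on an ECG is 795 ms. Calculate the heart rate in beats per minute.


HR = 60 / RR_interval(s)
RR = 795 ms = 0.795 s
HR = 60 / 0.795 = 75.47 bpm


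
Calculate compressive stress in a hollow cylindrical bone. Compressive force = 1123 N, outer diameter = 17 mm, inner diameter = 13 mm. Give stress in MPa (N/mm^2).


A = pi*(r_o^2 - r_i^2)
r_o = 8.5 mm, r_i = 6.5 mm
A = 94.2478 mm^2
sigma = F/A = 1123 / 94.2478
sigma = 11.92 MPa


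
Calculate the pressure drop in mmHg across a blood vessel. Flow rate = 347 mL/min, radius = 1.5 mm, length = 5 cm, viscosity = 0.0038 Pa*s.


dP = 8*mu*L*Q / (pi*r^4)
Q = 347 mL/min = 5.78333e-06 m^3/s
dP = 552.722 Pa = 552.722 / 133.322 mmHg = 4.146 mmHg


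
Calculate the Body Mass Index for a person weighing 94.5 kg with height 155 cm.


BMI = weight / height^2
height = 155 cm = 1.55 m
BMI = 94.5 / 1.55^2
BMI = 39.33 kg/m^2


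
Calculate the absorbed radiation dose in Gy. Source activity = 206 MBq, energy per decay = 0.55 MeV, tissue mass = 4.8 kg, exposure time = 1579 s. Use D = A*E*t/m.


A = 206 MBq = 2.0600e+08 Bq
E = 0.55 MeV = 8.811e-14 J
D = A*E*t/m = 2.0600e+08*8.811e-14*1579/4.8
D = 0.005971 Gy


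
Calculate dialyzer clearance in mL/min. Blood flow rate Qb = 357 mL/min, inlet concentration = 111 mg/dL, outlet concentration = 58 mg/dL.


K = Qb * (Cb_in - Cb_out) / Cb_in
K = 357 * (111 - 58) / 111
K = 170.5 mL/min


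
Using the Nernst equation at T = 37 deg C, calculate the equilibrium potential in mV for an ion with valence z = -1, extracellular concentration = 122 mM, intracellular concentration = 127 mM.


E = (RT/(zF)) * ln(C_out/C_in)
T = 37 + 273.15 = 310.15 K
E = (8.314 * 310.15 / (-1 * 96485)) * ln(122/127)
E = 1.073 mV


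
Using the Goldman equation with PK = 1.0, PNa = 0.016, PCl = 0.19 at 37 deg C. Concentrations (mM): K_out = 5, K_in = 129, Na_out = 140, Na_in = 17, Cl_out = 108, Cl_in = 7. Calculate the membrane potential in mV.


Vm = (RT/F)*ln((PK*Ko + PNa*Nao + PCl*Cli)/(PK*Ki + PNa*Nai + PCl*Clo))
Numer = 8.57, Denom = 149.792
Vm = -76.46 mV


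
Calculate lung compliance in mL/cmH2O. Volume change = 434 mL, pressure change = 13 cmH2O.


C = dV / dP
C = 434 / 13
C = 33.38 mL/cmH2O


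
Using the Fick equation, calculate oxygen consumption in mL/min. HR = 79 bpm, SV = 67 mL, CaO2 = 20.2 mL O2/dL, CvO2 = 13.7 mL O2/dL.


CO = HR*SV = 79*67/1000 = 5.293 L/min
a-v O2 diff = 20.2 - 13.7 = 6.5 mL/dL
VO2 = CO * (CaO2-CvO2) * 10 dL/L
VO2 = 5.293 * 6.5 * 10
VO2 = 344 mL/min


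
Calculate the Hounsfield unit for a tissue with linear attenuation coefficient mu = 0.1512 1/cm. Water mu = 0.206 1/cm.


HU = ((mu_tissue - mu_water) / mu_water) * 1000
HU = ((0.1512 - 0.206) / 0.206) * 1000
HU = -266


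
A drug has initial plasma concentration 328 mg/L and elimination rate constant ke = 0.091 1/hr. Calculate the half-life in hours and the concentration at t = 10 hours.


t_half = ln(2) / ke = 0.693147 / 0.091 = 7.617 hr
C(t) = C0 * exp(-ke*t) = 328 * exp(-0.091*10)
C(10) = 132 mg/L


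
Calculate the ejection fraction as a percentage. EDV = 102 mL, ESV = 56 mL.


SV = EDV - ESV = 102 - 56 = 46 mL
EF = SV/EDV * 100 = 46/102 * 100
EF = 45.1%


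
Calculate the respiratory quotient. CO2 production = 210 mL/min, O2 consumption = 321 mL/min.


RQ = VCO2 / VO2
RQ = 210 / 321
RQ = 0.6542


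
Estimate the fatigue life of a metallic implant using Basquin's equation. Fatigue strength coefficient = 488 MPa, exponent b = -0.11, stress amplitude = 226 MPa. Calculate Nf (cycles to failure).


sigma_a = sigma_f' * (2Nf)^b
2Nf = (sigma_a/sigma_f')^(1/b)
2Nf = (226/488)^(1/-0.11)
2Nf = 1094.4461
Nf = 547.2


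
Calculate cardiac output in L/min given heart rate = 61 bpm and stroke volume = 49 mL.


CO = HR * SV
CO = 61 * 49 / 1000
CO = 2.989 L/min


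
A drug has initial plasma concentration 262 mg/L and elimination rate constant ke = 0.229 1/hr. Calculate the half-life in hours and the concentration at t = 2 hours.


t_half = ln(2) / ke = 0.693147 / 0.229 = 3.027 hr
C(t) = C0 * exp(-ke*t) = 262 * exp(-0.229*2)
C(2) = 165.7 mg/L


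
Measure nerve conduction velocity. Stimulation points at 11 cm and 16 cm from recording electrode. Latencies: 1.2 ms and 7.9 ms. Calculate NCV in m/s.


Distance = (16 - 11) / 100 = 0.05 m
dt = (7.9 - 1.2) / 1000 = 0.0067 s
NCV = dist / dt = 7.463 m/s


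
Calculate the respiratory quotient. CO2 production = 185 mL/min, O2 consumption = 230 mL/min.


RQ = VCO2 / VO2
RQ = 185 / 230
RQ = 0.8043


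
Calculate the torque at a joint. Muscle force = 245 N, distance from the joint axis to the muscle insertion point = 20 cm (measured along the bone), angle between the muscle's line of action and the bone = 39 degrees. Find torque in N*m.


Torque = F * d * sin(theta)   (moment arm = d*sin(theta))
d = 20 cm = 0.2 m
Torque = 245 * 0.2 * sin(39)
Torque = 30.84 N*m


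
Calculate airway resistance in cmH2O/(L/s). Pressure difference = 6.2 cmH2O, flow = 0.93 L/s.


R = dP / flow
R = 6.2 / 0.93
R = 6.667 cmH2O/(L/s)


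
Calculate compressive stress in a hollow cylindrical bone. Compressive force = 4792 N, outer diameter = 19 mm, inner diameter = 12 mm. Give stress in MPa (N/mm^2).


A = pi*(r_o^2 - r_i^2)
r_o = 9.5 mm, r_i = 6 mm
A = 170.431 mm^2
sigma = F/A = 4792 / 170.431
sigma = 28.12 MPa


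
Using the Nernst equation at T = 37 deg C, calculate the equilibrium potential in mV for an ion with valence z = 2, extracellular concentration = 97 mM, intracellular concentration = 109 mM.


E = (RT/(zF)) * ln(C_out/C_in)
T = 37 + 273.15 = 310.15 K
E = (8.314 * 310.15 / (2 * 96485)) * ln(97/109)
E = -1.559 mV


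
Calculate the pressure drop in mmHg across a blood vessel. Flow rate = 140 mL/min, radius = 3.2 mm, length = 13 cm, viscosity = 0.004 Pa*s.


dP = 8*mu*L*Q / (pi*r^4)
Q = 140 mL/min = 2.33333e-06 m^3/s
dP = 29.4659 Pa = 29.4659 / 133.322 mmHg = 0.221 mmHg


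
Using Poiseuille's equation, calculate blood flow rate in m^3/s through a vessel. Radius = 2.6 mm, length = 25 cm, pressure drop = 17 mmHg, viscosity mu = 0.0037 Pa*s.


Q = pi*r^4*dP / (8*mu*L)
r = 0.0026 m, L = 0.25 m
dP = 17 mmHg = 2266.474 Pa
Q = 4.3971e-05 m^3/s


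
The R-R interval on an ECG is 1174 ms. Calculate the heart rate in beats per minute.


HR = 60 / RR_interval(s)
RR = 1174 ms = 1.174 s
HR = 60 / 1.174 = 51.11 bpm


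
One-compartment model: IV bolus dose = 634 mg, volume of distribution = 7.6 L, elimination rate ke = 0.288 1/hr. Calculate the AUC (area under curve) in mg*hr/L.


C0 = Dose/Vd = 634/7.6 = 83.4211 mg/L
AUC = C0/ke = 83.4211/0.288
AUC = 289.7 mg*hr/L


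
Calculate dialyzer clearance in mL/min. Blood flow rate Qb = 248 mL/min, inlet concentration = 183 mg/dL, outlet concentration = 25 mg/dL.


K = Qb * (Cb_in - Cb_out) / Cb_in
K = 248 * (183 - 25) / 183
K = 214.1 mL/min


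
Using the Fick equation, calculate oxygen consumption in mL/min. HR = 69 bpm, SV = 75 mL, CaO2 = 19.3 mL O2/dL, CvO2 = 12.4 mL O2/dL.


CO = HR*SV = 69*75/1000 = 5.175 L/min
a-v O2 diff = 19.3 - 12.4 = 6.9 mL/dL
VO2 = CO * (CaO2-CvO2) * 10 dL/L
VO2 = 5.175 * 6.9 * 10
VO2 = 357.1 mL/min


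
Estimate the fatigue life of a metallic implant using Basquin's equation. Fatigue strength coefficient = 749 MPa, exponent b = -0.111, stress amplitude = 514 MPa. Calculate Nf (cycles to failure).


sigma_a = sigma_f' * (2Nf)^b
2Nf = (sigma_a/sigma_f')^(1/b)
2Nf = (514/749)^(1/-0.111)
2Nf = 29.726339
Nf = 14.86


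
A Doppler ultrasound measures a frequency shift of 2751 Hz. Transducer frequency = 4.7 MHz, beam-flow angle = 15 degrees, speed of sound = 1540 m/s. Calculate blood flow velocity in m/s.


v = fd * c / (2 * f0 * cos(theta))
v = 2751 * 1540 / (2 * 4.7000e+06 * cos(15))
v = 0.4666 m/s


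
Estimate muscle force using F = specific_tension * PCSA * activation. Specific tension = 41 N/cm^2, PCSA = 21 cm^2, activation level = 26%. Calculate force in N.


F = sigma * PCSA * activation
F = 41 * 21 * 0.26
F = 223.9 N


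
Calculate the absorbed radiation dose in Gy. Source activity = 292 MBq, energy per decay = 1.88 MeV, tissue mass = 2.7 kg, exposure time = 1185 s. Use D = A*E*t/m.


A = 292 MBq = 2.9200e+08 Bq
E = 1.88 MeV = 3.01176e-13 J
D = A*E*t/m = 2.9200e+08*3.01176e-13*1185/2.7
D = 0.0386 Gy


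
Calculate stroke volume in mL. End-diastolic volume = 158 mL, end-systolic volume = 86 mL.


SV = EDV - ESV
SV = 158 - 86
SV = 72 mL


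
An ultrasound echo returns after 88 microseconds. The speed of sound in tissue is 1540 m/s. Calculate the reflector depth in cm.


depth = c * t / 2
t = 88 us = 8.8000e-05 s
depth = 1540 * 8.8000e-05 / 2
depth = 0.06776 m = 6.776 cm


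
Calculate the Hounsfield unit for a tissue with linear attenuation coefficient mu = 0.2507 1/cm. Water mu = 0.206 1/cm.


HU = ((mu_tissue - mu_water) / mu_water) * 1000
HU = ((0.2507 - 0.206) / 0.206) * 1000
HU = 217


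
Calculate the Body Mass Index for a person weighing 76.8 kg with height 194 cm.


BMI = weight / height^2
height = 194 cm = 1.94 m
BMI = 76.8 / 1.94^2
BMI = 20.41 kg/m^2


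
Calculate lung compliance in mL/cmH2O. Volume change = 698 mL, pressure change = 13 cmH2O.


C = dV / dP
C = 698 / 13
C = 53.69 mL/cmH2O


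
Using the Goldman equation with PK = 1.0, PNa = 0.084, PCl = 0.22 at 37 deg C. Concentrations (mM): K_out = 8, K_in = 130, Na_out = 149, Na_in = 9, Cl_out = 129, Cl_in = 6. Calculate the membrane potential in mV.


Vm = (RT/F)*ln((PK*Ko + PNa*Nao + PCl*Cli)/(PK*Ki + PNa*Nai + PCl*Clo))
Numer = 21.836, Denom = 159.136
Vm = -53.08 mV


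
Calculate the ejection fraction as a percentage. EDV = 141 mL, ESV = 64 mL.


SV = EDV - ESV = 141 - 64 = 77 mL
EF = SV/EDV * 100 = 77/141 * 100
EF = 54.61%


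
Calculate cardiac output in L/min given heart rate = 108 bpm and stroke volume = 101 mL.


CO = HR * SV
CO = 108 * 101 / 1000
CO = 10.91 L/min


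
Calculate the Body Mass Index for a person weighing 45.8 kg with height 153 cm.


BMI = weight / height^2
height = 153 cm = 1.53 m
BMI = 45.8 / 1.53^2
BMI = 19.57 kg/m^2


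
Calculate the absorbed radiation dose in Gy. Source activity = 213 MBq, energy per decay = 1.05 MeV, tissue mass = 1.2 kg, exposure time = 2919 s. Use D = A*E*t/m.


A = 213 MBq = 2.1300e+08 Bq
E = 1.05 MeV = 1.6821e-13 J
D = A*E*t/m = 2.1300e+08*1.6821e-13*2919/1.2
D = 0.08715 Gy


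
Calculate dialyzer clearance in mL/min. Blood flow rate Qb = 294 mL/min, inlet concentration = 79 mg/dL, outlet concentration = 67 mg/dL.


K = Qb * (Cb_in - Cb_out) / Cb_in
K = 294 * (79 - 67) / 79
K = 44.66 mL/min


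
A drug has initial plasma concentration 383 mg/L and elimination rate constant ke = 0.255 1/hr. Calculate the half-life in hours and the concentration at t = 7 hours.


t_half = ln(2) / ke = 0.693147 / 0.255 = 2.718 hr
C(t) = C0 * exp(-ke*t) = 383 * exp(-0.255*7)
C(7) = 64.27 mg/L


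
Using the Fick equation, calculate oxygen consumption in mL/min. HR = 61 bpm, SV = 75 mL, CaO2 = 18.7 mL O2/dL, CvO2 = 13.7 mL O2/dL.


CO = HR*SV = 61*75/1000 = 4.575 L/min
a-v O2 diff = 18.7 - 13.7 = 5 mL/dL
VO2 = CO * (CaO2-CvO2) * 10 dL/L
VO2 = 4.575 * 5 * 10
VO2 = 228.8 mL/min


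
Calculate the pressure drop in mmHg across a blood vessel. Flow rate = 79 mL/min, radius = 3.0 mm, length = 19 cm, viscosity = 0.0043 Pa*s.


dP = 8*mu*L*Q / (pi*r^4)
Q = 79 mL/min = 1.31667e-06 m^3/s
dP = 33.8185 Pa = 33.8185 / 133.322 mmHg = 0.2537 mmHg
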